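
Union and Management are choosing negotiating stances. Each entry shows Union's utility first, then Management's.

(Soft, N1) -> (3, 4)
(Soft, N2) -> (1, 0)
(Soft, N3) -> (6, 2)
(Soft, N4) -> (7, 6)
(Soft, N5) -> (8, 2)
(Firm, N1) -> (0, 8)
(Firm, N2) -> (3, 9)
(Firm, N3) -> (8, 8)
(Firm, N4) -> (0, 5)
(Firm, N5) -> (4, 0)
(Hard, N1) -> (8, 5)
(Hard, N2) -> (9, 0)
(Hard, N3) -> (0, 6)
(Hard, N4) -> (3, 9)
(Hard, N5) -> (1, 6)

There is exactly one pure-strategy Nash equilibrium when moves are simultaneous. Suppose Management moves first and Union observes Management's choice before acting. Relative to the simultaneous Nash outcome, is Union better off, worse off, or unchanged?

Work backward from Union's decision.
- N1: Union compares 3, 0, 8 and picks Hard; Management would get 5.
- N2: Union compares 1, 3, 9 and picks Hard; Management would get 0.
- N3: Union compares 6, 8, 0 and picks Firm; Management would get 8.
- N4: Union compares 7, 0, 3 and picks Soft; Management would get 6.
- N5: Union compares 8, 4, 1 and picks Soft; Management would get 2.
Among 5, 0, 8, 6, 2, the best is 8 at N3. Subgame-perfect outcome: (Firm, N3) with payoffs (8, 8).
Under simultaneous play:
Union's best replies: N1→Hard; N2→Hard; N3→Firm; N4→Soft; N5→Soft.
Management's best replies: Soft→N4; Firm→N2; Hard→N4.
Only (Soft, N4) has each player best-responding; Nash payoffs (7, 6).
Union earns 8 sequentially versus 7 at the Nash outcome: better off.

better off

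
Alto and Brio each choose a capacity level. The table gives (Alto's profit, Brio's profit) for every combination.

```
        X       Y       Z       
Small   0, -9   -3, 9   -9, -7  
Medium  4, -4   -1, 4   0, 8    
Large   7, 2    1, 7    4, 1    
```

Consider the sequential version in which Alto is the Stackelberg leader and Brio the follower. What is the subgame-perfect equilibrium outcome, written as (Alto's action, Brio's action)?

Solve by backward induction (Alto leads).
- Small: Brio compares -9, 9, -7 and picks Y; Alto would get -3.
- Medium: Brio compares -4, 4, 8 and picks Z; Alto would get 0.
- Large: Brio compares 2, 7, 1 and picks Y; Alto would get 1.
Alto's induced payoffs are -3, 0, 1, so Alto commits to Large. Subgame-perfect outcome: (Large, Y) with payoffs (1, 7).

(Large, Y)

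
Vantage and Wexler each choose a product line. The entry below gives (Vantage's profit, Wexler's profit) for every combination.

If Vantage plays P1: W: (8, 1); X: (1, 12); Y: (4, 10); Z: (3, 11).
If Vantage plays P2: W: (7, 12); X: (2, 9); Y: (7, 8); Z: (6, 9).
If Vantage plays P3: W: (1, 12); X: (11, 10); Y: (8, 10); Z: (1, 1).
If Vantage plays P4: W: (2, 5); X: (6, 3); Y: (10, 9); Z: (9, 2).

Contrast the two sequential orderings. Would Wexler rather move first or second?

If Vantage leads: Wexler's best replies are P1→X, P2→W, P3→W, P4→Y; Vantage's induced payoffs 1, 7, 1, 10; outcome (P4, Y), payoffs (10, 9).
If Wexler leads: Vantage's best replies are W→P1, X→P3, Y→P4, Z→P4; Wexler's induced payoffs 1, 10, 9, 2; outcome (P3, X), payoffs (11, 10).
Wexler gets 10 moving first and 9 moving second, so Wexler prefers to move first.

first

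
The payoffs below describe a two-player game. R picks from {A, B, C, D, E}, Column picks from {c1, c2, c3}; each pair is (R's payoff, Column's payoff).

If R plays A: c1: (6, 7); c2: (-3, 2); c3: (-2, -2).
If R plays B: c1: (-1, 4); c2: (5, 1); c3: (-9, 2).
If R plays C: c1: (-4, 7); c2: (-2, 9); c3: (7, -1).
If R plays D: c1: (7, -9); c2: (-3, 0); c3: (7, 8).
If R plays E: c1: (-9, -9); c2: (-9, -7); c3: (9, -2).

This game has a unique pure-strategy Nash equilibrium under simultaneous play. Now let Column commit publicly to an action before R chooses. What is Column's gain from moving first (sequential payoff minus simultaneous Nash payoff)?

Backward induction with Column moving first.
- c1 → R plays D (best of 6, -1, -4, 7, -9); Column gets -9.
- c2 → R plays B (best of -3, 5, -2, -3, -9); Column gets 1.
- c3 → R plays E (best of -2, -9, 7, 7, 9); Column gets -2.
Maximizing over -9, 1, -2, Column chooses c2. Subgame-perfect outcome: (B, c2) with payoffs (5, 1).
For the simultaneous game, intersect best replies.
R's best replies: c1→D; c2→B; c3→E.
Column's best replies: A→c1; B→c1; C→c2; D→c3; E→c3.
The unique mutual best reply is (E, c3), giving (9, -2).
Column's commitment gain: 1 − -2 = 3.

3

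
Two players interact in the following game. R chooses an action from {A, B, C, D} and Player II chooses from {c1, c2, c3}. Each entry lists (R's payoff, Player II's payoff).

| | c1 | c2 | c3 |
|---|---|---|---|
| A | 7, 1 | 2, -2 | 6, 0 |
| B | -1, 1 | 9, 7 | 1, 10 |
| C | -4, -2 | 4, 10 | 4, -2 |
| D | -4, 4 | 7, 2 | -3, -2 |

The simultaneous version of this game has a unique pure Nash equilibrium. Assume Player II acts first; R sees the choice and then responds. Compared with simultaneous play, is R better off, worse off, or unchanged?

Backward induction with Player II moving first.
- c1: BR = A, leader payoff 1.
- c2: BR = B, leader payoff 7.
- c3: BR = A, leader payoff 0.
Maximizing over 1, 7, 0, Player II chooses c2. Subgame-perfect outcome: (B, c2) with payoffs (9, 7).
For the simultaneous game, intersect best replies.
R's best replies: c1→A; c2→B; c3→A.
Player II's best replies: A→c1; B→c3; C→c2; D→c1.
The unique mutual best reply is (A, c1), giving (7, 1).
R earns 9 sequentially versus 7 at the Nash outcome: better off.

better off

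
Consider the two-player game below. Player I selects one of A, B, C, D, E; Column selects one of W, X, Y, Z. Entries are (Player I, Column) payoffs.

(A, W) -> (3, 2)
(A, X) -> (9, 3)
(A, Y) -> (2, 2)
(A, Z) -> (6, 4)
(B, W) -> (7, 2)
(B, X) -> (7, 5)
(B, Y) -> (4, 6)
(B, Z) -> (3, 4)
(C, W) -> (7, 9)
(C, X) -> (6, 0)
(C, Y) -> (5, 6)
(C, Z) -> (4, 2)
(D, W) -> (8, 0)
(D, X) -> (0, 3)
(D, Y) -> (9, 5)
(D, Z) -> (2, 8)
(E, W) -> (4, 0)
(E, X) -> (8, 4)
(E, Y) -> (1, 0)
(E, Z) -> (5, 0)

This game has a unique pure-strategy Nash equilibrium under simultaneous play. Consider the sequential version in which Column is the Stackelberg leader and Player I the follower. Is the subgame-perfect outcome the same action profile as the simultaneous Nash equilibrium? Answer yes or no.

no

Solve by backward induction (Column leads).
- W: BR = D, leader payoff 0.
- X: BR = A, leader payoff 3.
- Y: BR = D, leader payoff 5.
- Z: BR = A, leader payoff 4.
Among 0, 3, 5, 4, the best is 5 at Y. Subgame-perfect outcome: (D, Y) with payoffs (9, 5).
For the simultaneous game, intersect best replies.
Player I's best replies: W→D; X→A; Y→D; Z→A.
Column's best replies: A→Z; B→Y; C→W; D→Z; E→X.
The unique mutual best reply is (A, Z), giving (6, 4).
Sequential outcome (D, Y) differs from the Nash profile (A, Z).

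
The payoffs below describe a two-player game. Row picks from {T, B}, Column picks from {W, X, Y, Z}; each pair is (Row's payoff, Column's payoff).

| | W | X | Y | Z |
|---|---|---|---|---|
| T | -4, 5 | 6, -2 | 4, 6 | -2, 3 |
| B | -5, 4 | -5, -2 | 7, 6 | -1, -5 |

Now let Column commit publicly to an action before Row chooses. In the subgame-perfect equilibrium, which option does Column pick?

Work backward from Row's decision.
- W: BR = T, leader payoff 5.
- X: BR = T, leader payoff -2.
- Y: BR = B, leader payoff 6.
- Z: BR = B, leader payoff -5.
Maximizing over 5, -2, 6, -5, Column chooses Y. Subgame-perfect outcome: (B, Y) with payoffs (7, 6).

Y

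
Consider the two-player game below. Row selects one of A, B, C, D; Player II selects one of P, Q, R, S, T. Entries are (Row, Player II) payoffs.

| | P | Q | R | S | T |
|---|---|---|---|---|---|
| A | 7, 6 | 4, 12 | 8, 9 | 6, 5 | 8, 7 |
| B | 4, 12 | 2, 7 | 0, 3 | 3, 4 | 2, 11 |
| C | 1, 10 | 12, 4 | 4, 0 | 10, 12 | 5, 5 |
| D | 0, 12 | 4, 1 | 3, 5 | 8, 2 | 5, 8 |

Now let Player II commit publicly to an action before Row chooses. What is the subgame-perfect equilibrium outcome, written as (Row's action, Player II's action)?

(C, S)

Backward induction with Player II moving first.
- P: BR = A, leader payoff 6.
- Q: BR = C, leader payoff 4.
- R: BR = A, leader payoff 9.
- S: BR = C, leader payoff 12.
- T: BR = A, leader payoff 7.
Maximizing over 6, 4, 9, 12, 7, Player II chooses S. Subgame-perfect outcome: (C, S) with payoffs (10, 12).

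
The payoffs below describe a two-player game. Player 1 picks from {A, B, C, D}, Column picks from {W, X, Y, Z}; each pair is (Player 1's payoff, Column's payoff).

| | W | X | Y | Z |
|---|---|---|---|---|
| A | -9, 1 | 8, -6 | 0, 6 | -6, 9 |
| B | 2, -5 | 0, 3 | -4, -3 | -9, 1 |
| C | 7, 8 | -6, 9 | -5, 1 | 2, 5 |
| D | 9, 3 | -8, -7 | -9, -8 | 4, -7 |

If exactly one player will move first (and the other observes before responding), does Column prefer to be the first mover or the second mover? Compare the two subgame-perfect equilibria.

first

If Player 1 leads: Column's best replies are A→Z, B→X, C→X, D→W; Player 1's induced payoffs -6, 0, -6, 9; outcome (D, W), payoffs (9, 3).
If Column leads: Player 1's best replies are W→D, X→A, Y→A, Z→D; Column's induced payoffs 3, -6, 6, -7; outcome (A, Y), payoffs (0, 6).
Column gets 6 moving first and 3 moving second, so Column prefers to move first.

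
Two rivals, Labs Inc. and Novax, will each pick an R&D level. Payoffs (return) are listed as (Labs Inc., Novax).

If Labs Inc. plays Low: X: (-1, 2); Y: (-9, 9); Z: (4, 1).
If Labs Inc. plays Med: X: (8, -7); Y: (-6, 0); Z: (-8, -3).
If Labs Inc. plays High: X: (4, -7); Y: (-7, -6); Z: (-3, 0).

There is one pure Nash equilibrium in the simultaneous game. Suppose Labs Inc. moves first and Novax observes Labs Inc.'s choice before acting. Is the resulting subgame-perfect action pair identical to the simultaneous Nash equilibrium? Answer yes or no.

Work backward from Novax's decision.
- Low → Novax plays Y (best of 2, 9, 1); Labs Inc. gets -9.
- Med → Novax plays Y (best of -7, 0, -3); Labs Inc. gets -6.
- High → Novax plays Z (best of -7, -6, 0); Labs Inc. gets -3.
Maximizing over -9, -6, -3, Labs Inc. chooses High. Subgame-perfect outcome: (High, Z) with payoffs (-3, 0).
Now find the simultaneous Nash equilibrium.
Labs Inc.'s best replies: X→Med; Y→Med; Z→Low.
Novax's best replies: Low→Y; Med→Y; High→Z.
The unique mutual best reply is (Med, Y), giving (-6, 0).
Sequential outcome (High, Z) differs from the Nash profile (Med, Y).

no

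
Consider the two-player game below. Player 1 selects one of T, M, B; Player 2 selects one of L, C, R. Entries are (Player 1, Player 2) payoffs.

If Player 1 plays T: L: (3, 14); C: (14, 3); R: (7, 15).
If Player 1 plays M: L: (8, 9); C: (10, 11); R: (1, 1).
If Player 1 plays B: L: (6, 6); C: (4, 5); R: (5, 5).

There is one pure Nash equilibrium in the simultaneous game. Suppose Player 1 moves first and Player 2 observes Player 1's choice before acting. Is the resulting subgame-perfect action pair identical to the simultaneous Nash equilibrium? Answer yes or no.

no

Player 2 best-responds to each possible Player 1 move:
- T: BR = R, leader payoff 7.
- M: BR = C, leader payoff 10.
- B: BR = L, leader payoff 6.
Among 7, 10, 6, the best is 10 at M. Subgame-perfect outcome: (M, C) with payoffs (10, 11).
Under simultaneous play:
Player 1's best replies: L→M; C→T; R→T.
Player 2's best replies: T→R; M→C; B→L.
The unique mutual best reply is (T, R), giving (7, 15).
Sequential outcome (M, C) differs from the Nash profile (T, R).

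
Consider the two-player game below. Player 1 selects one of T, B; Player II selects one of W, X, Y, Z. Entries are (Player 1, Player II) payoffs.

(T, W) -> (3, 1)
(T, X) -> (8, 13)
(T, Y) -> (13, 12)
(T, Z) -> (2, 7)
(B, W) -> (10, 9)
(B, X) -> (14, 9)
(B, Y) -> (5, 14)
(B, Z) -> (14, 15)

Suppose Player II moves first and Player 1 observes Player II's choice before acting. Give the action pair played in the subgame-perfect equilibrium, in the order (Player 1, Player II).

(B, Z)

Work backward from Player 1's decision.
- W → Player 1 plays B (best of 3, 10); Player II gets 9.
- X → Player 1 plays B (best of 8, 14); Player II gets 9.
- Y → Player 1 plays T (best of 13, 5); Player II gets 12.
- Z → Player 1 plays B (best of 2, 14); Player II gets 15.
Maximizing over 9, 9, 12, 15, Player II chooses Z. Subgame-perfect outcome: (B, Z) with payoffs (14, 15).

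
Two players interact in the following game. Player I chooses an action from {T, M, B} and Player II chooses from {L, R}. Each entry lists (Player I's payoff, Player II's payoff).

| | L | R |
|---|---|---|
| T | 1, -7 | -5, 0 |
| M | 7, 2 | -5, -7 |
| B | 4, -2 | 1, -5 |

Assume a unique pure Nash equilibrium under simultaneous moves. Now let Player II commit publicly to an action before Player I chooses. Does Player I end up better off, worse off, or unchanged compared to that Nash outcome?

unchanged

Backward induction with Player II moving first.
- L: BR = M, leader payoff 2.
- R: BR = B, leader payoff -5.
Maximizing over 2, -5, Player II chooses L. Subgame-perfect outcome: (M, L) with payoffs (7, 2).
For the simultaneous game, intersect best replies.
Player I's best replies: L→M; R→B.
Player II's best replies: T→R; M→L; B→L.
Only (M, L) has each player best-responding; Nash payoffs (7, 2).
Player I earns 7 sequentially versus 7 at the Nash outcome: unchanged.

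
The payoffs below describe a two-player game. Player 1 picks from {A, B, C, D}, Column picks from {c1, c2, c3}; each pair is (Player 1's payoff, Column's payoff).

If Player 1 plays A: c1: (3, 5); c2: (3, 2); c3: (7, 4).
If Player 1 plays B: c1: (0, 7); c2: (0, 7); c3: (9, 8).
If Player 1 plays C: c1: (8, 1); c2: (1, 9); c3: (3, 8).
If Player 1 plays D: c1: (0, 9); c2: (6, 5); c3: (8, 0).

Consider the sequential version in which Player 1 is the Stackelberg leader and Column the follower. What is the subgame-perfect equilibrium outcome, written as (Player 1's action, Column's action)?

(B, c3)

Work backward from Column's decision.
- A: BR = c1, leader payoff 3.
- B: BR = c3, leader payoff 9.
- C: BR = c2, leader payoff 1.
- D: BR = c1, leader payoff 0.
Player 1's induced payoffs are 3, 9, 1, 0, so Player 1 commits to B. Subgame-perfect outcome: (B, c3) with payoffs (9, 8).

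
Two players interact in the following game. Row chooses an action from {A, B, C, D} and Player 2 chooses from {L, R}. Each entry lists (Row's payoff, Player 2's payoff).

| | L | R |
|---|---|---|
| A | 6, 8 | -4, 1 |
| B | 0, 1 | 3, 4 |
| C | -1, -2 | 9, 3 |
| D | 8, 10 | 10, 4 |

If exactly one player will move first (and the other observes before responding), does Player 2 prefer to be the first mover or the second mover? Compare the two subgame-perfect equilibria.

first

If Row leads: Player 2's best replies are A→L, B→R, C→R, D→L; Row's induced payoffs 6, 3, 9, 8; outcome (C, R), payoffs (9, 3).
If Player 2 leads: Row's best replies are L→D, R→D; Player 2's induced payoffs 10, 4; outcome (D, L), payoffs (8, 10).
Player 2 gets 10 moving first and 3 moving second, so Player 2 prefers to move first.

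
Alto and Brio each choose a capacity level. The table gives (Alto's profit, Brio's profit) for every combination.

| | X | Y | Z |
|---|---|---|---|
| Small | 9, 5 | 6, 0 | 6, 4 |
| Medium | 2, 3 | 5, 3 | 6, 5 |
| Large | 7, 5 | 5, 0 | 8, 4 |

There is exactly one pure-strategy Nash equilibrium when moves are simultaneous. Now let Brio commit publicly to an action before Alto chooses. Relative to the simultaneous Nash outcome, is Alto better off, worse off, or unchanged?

Work backward from Alto's decision.
- X: BR = Small, leader payoff 5.
- Y: BR = Small, leader payoff 0.
- Z: BR = Large, leader payoff 4.
Among 5, 0, 4, the best is 5 at X. Subgame-perfect outcome: (Small, X) with payoffs (9, 5).
Now find the simultaneous Nash equilibrium.
Alto's best replies: X→Small; Y→Small; Z→Large.
Brio's best replies: Small→X; Medium→Z; Large→X.
The unique mutual best reply is (Small, X), giving (9, 5).
Alto earns 9 sequentially versus 9 at the Nash outcome: unchanged.

unchanged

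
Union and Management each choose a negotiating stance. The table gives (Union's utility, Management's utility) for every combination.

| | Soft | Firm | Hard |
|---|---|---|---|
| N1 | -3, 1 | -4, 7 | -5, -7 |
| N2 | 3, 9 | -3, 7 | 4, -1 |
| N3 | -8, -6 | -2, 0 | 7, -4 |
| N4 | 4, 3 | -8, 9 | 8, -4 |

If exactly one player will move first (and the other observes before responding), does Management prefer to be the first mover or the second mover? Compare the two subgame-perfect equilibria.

second

If Union leads: Management's best replies are N1→Firm, N2→Soft, N3→Firm, N4→Firm; Union's induced payoffs -4, 3, -2, -8; outcome (N2, Soft), payoffs (3, 9).
If Management leads: Union's best replies are Soft→N4, Firm→N3, Hard→N4; Management's induced payoffs 3, 0, -4; outcome (N4, Soft), payoffs (4, 3).
Management gets 3 moving first and 9 moving second, so Management prefers to move second.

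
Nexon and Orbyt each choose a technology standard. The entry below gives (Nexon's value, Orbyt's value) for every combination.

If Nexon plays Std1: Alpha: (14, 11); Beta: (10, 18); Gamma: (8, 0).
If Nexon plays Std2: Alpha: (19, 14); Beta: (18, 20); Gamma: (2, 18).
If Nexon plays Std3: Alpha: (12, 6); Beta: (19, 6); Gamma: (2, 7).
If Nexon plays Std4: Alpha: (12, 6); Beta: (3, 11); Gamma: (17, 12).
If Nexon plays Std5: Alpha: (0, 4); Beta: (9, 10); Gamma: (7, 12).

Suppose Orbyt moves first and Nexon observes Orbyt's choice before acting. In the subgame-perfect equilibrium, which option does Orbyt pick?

Alpha

Nexon best-responds to each possible Orbyt move:
- Alpha: Nexon compares 14, 19, 12, 12, 0 and picks Std2; Orbyt would get 14.
- Beta: Nexon compares 10, 18, 19, 3, 9 and picks Std3; Orbyt would get 6.
- Gamma: Nexon compares 8, 2, 2, 17, 7 and picks Std4; Orbyt would get 12.
Orbyt's induced payoffs are 14, 6, 12, so Orbyt commits to Alpha. Subgame-perfect outcome: (Std2, Alpha) with payoffs (19, 14).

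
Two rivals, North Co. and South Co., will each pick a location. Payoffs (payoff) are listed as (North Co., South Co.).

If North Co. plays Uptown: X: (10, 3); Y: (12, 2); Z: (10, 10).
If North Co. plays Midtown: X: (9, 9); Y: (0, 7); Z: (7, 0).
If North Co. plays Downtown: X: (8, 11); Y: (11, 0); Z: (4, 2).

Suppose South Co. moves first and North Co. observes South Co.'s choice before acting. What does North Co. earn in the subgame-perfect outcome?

Work backward from North Co.'s decision.
- X → North Co. plays Uptown (best of 10, 9, 8); South Co. gets 3.
- Y → North Co. plays Uptown (best of 12, 0, 11); South Co. gets 2.
- Z → North Co. plays Uptown (best of 10, 7, 4); South Co. gets 10.
South Co.'s induced payoffs are 3, 2, 10, so South Co. commits to Z. Subgame-perfect outcome: (Uptown, Z) with payoffs (10, 10).

10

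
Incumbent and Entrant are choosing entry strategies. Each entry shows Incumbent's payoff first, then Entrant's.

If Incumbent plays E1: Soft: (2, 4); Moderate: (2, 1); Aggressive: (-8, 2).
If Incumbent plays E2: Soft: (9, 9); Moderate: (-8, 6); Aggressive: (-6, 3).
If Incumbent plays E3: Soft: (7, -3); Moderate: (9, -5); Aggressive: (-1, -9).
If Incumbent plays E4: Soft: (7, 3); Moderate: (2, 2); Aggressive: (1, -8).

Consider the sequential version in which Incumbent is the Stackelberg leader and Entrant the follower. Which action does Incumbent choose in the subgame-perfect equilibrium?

E2

Solve by backward induction (Incumbent leads).
- E1: Entrant compares 4, 1, 2 and picks Soft; Incumbent would get 2.
- E2: Entrant compares 9, 6, 3 and picks Soft; Incumbent would get 9.
- E3: Entrant compares -3, -5, -9 and picks Soft; Incumbent would get 7.
- E4: Entrant compares 3, 2, -8 and picks Soft; Incumbent would get 7.
Maximizing over 2, 9, 7, 7, Incumbent chooses E2. Subgame-perfect outcome: (E2, Soft) with payoffs (9, 9).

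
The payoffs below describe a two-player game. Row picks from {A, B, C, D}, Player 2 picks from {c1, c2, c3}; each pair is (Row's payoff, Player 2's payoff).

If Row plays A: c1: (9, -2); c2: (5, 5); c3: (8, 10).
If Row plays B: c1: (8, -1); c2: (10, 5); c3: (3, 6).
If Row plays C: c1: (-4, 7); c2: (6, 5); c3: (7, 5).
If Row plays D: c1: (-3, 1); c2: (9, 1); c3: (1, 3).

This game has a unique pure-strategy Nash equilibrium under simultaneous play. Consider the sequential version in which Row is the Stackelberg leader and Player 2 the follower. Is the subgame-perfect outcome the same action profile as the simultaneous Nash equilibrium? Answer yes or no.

yes

Work backward from Player 2's decision.
- A: BR = c3, leader payoff 8.
- B: BR = c3, leader payoff 3.
- C: BR = c1, leader payoff -4.
- D: BR = c3, leader payoff 1.
Among 8, 3, -4, 1, the best is 8 at A. Subgame-perfect outcome: (A, c3) with payoffs (8, 10).
Now find the simultaneous Nash equilibrium.
Row's best replies: c1→A; c2→B; c3→A.
Player 2's best replies: A→c3; B→c3; C→c1; D→c3.
Only (A, c3) has each player best-responding; Nash payoffs (8, 10).
Sequential outcome (A, c3) coincides with the Nash profile (A, c3).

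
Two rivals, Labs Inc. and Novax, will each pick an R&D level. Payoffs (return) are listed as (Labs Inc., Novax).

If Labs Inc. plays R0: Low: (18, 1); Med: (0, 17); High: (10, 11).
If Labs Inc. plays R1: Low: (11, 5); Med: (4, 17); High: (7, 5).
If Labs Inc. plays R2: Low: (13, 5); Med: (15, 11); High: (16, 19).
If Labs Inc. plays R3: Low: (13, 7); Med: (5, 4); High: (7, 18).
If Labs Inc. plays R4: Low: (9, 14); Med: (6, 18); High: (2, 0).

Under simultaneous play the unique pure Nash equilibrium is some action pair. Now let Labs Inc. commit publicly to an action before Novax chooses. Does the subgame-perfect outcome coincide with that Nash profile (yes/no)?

Solve by backward induction (Labs Inc. leads).
- R0: Novax compares 1, 17, 11 and picks Med; Labs Inc. would get 0.
- R1: Novax compares 5, 17, 5 and picks Med; Labs Inc. would get 4.
- R2: Novax compares 5, 11, 19 and picks High; Labs Inc. would get 16.
- R3: Novax compares 7, 4, 18 and picks High; Labs Inc. would get 7.
- R4: Novax compares 14, 18, 0 and picks Med; Labs Inc. would get 6.
Among 0, 4, 16, 7, 6, the best is 16 at R2. Subgame-perfect outcome: (R2, High) with payoffs (16, 19).
For the simultaneous game, intersect best replies.
Labs Inc.'s best replies: Low→R0; Med→R2; High→R2.
Novax's best replies: R0→Med; R1→Med; R2→High; R3→High; R4→Med.
Only (R2, High) has each player best-responding; Nash payoffs (16, 19).
Sequential outcome (R2, High) coincides with the Nash profile (R2, High).

yes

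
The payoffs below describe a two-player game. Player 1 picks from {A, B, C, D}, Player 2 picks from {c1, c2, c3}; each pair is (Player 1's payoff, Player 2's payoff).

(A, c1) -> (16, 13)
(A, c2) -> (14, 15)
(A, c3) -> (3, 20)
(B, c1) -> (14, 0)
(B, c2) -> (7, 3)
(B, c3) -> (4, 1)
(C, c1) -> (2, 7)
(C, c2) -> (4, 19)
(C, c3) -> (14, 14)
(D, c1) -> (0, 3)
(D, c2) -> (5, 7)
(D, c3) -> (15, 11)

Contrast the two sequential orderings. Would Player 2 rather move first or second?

If Player 1 leads: Player 2's best replies are A→c3, B→c2, C→c2, D→c3; Player 1's induced payoffs 3, 7, 4, 15; outcome (D, c3), payoffs (15, 11).
If Player 2 leads: Player 1's best replies are c1→A, c2→A, c3→D; Player 2's induced payoffs 13, 15, 11; outcome (A, c2), payoffs (14, 15).
Player 2 gets 15 moving first and 11 moving second, so Player 2 prefers to move first.

first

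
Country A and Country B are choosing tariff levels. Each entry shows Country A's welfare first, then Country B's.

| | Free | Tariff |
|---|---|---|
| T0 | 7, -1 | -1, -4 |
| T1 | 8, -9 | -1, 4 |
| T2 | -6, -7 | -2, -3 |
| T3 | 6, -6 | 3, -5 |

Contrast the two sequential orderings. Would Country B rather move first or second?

second

If Country A leads: Country B's best replies are T0→Free, T1→Tariff, T2→Tariff, T3→Tariff; Country A's induced payoffs 7, -1, -2, 3; outcome (T0, Free), payoffs (7, -1).
If Country B leads: Country A's best replies are Free→T1, Tariff→T3; Country B's induced payoffs -9, -5; outcome (T3, Tariff), payoffs (3, -5).
Country B gets -5 moving first and -1 moving second, so Country B prefers to move second.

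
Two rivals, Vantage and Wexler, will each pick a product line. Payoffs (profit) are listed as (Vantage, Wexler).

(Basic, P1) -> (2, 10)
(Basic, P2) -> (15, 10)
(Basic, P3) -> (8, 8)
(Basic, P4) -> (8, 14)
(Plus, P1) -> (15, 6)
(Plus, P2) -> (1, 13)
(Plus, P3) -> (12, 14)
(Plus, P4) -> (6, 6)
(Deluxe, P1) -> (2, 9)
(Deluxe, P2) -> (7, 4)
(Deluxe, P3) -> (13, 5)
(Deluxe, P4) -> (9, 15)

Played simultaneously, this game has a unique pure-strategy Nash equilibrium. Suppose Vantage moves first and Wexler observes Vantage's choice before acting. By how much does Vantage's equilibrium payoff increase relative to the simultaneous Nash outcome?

3

Wexler best-responds to each possible Vantage move:
- Basic: BR = P4, leader payoff 8.
- Plus: BR = P3, leader payoff 12.
- Deluxe: BR = P4, leader payoff 9.
Among 8, 12, 9, the best is 12 at Plus. Subgame-perfect outcome: (Plus, P3) with payoffs (12, 14).
For the simultaneous game, intersect best replies.
Vantage's best replies: P1→Plus; P2→Basic; P3→Deluxe; P4→Deluxe.
Wexler's best replies: Basic→P4; Plus→P3; Deluxe→P4.
Only (Deluxe, P4) has each player best-responding; Nash payoffs (9, 15).
Vantage's commitment gain: 12 − 9 = 3.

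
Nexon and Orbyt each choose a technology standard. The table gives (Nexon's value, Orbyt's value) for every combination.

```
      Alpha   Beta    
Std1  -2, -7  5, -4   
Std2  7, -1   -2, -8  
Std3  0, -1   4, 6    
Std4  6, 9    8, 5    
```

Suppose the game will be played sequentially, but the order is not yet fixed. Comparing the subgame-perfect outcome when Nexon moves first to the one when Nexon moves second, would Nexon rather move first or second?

If Nexon leads: Orbyt's best replies are Std1→Beta, Std2→Alpha, Std3→Beta, Std4→Alpha; Nexon's induced payoffs 5, 7, 4, 6; outcome (Std2, Alpha), payoffs (7, -1).
If Orbyt leads: Nexon's best replies are Alpha→Std2, Beta→Std4; Orbyt's induced payoffs -1, 5; outcome (Std4, Beta), payoffs (8, 5).
Nexon gets 7 moving first and 8 moving second, so Nexon prefers to move second.

second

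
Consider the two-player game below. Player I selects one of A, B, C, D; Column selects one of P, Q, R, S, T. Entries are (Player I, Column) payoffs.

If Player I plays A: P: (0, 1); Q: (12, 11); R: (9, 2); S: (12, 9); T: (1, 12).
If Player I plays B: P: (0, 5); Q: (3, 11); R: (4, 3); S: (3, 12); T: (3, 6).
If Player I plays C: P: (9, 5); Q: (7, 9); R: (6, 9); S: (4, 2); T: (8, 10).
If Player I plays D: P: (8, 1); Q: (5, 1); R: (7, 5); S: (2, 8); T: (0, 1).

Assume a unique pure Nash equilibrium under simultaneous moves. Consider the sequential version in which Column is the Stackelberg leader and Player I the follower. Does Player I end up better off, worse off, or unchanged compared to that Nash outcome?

better off

Work backward from Player I's decision.
- P: Player I compares 0, 0, 9, 8 and picks C; Column would get 5.
- Q: Player I compares 12, 3, 7, 5 and picks A; Column would get 11.
- R: Player I compares 9, 4, 6, 7 and picks A; Column would get 2.
- S: Player I compares 12, 3, 4, 2 and picks A; Column would get 9.
- T: Player I compares 1, 3, 8, 0 and picks C; Column would get 10.
Among 5, 11, 2, 9, 10, the best is 11 at Q. Subgame-perfect outcome: (A, Q) with payoffs (12, 11).
For the simultaneous game, intersect best replies.
Player I's best replies: P→C; Q→A; R→A; S→A; T→C.
Column's best replies: A→T; B→S; C→T; D→S.
Only (C, T) has each player best-responding; Nash payoffs (8, 10).
Player I earns 12 sequentially versus 8 at the Nash outcome: better off.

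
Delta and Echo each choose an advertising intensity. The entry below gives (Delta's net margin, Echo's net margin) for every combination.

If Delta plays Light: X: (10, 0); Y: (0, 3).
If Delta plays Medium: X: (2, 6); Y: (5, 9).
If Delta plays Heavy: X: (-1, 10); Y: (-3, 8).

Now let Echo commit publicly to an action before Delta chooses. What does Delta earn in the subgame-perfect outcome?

Delta best-responds to each possible Echo move:
- X: BR = Light, leader payoff 0.
- Y: BR = Medium, leader payoff 9.
Among 0, 9, the best is 9 at Y. Subgame-perfect outcome: (Medium, Y) with payoffs (5, 9).

5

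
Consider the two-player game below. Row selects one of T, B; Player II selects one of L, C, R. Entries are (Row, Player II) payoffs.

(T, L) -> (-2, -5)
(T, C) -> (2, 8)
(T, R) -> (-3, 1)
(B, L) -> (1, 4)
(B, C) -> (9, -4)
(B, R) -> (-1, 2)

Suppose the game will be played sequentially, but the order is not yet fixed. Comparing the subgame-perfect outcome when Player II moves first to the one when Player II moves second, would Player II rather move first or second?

If Row leads: Player II's best replies are T→C, B→L; Row's induced payoffs 2, 1; outcome (T, C), payoffs (2, 8).
If Player II leads: Row's best replies are L→B, C→B, R→B; Player II's induced payoffs 4, -4, 2; outcome (B, L), payoffs (1, 4).
Player II gets 4 moving first and 8 moving second, so Player II prefers to move second.

second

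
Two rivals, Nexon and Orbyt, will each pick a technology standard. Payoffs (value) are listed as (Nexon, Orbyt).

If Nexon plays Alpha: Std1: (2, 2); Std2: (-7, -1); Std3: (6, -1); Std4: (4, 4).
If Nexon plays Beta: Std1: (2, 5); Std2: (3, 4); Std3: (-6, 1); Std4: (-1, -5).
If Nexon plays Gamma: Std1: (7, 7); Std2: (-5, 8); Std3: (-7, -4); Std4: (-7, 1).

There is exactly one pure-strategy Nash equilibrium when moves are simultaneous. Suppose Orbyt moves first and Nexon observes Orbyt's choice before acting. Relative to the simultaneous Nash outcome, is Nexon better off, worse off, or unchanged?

better off

Nexon best-responds to each possible Orbyt move:
- Std1: Nexon compares 2, 2, 7 and picks Gamma; Orbyt would get 7.
- Std2: Nexon compares -7, 3, -5 and picks Beta; Orbyt would get 4.
- Std3: Nexon compares 6, -6, -7 and picks Alpha; Orbyt would get -1.
- Std4: Nexon compares 4, -1, -7 and picks Alpha; Orbyt would get 4.
Maximizing over 7, 4, -1, 4, Orbyt chooses Std1. Subgame-perfect outcome: (Gamma, Std1) with payoffs (7, 7).
For the simultaneous game, intersect best replies.
Nexon's best replies: Std1→Gamma; Std2→Beta; Std3→Alpha; Std4→Alpha.
Orbyt's best replies: Alpha→Std4; Beta→Std1; Gamma→Std2.
Only (Alpha, Std4) has each player best-responding; Nash payoffs (4, 4).
Nexon earns 7 sequentially versus 4 at the Nash outcome: better off.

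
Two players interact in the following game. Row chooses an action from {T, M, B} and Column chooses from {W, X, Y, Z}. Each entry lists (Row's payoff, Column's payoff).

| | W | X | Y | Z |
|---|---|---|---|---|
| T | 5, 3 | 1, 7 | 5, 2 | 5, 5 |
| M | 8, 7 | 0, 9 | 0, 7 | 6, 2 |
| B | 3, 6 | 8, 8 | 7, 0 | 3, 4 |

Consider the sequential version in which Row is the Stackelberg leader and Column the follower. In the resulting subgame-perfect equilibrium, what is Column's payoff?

Column best-responds to each possible Row move:
- T: BR = X, leader payoff 1.
- M: BR = X, leader payoff 0.
- B: BR = X, leader payoff 8.
Row's induced payoffs are 1, 0, 8, so Row commits to B. Subgame-perfect outcome: (B, X) with payoffs (8, 8).

8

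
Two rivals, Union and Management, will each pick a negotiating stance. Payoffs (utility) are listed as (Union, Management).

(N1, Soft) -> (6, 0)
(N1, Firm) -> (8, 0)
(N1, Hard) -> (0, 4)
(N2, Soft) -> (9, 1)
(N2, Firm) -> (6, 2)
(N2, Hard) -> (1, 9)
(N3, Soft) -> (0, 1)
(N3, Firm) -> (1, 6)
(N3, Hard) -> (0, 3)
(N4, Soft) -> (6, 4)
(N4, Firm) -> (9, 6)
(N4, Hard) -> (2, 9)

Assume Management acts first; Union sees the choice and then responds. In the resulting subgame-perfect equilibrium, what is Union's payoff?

2

Work backward from Union's decision.
- Soft: BR = N2, leader payoff 1.
- Firm: BR = N4, leader payoff 6.
- Hard: BR = N4, leader payoff 9.
Maximizing over 1, 6, 9, Management chooses Hard. Subgame-perfect outcome: (N4, Hard) with payoffs (2, 9).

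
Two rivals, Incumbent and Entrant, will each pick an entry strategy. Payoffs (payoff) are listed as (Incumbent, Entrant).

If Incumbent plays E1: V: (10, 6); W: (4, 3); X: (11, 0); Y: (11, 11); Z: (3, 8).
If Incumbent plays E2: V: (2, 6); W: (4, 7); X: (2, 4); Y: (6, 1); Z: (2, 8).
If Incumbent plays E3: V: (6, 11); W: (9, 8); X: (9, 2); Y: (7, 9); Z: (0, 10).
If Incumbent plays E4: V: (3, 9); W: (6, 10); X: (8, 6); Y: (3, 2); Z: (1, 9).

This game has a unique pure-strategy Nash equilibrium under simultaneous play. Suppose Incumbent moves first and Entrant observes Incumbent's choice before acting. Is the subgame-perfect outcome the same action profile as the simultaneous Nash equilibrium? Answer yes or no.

Backward induction with Incumbent moving first.
- E1 → Entrant plays Y (best of 6, 3, 0, 11, 8); Incumbent gets 11.
- E2 → Entrant plays Z (best of 6, 7, 4, 1, 8); Incumbent gets 2.
- E3 → Entrant plays V (best of 11, 8, 2, 9, 10); Incumbent gets 6.
- E4 → Entrant plays W (best of 9, 10, 6, 2, 9); Incumbent gets 6.
Incumbent's induced payoffs are 11, 2, 6, 6, so Incumbent commits to E1. Subgame-perfect outcome: (E1, Y) with payoffs (11, 11).
Under simultaneous play:
Incumbent's best replies: V→E1; W→E3; X→E1; Y→E1; Z→E1.
Entrant's best replies: E1→Y; E2→Z; E3→V; E4→W.
Only (E1, Y) has each player best-responding; Nash payoffs (11, 11).
Sequential outcome (E1, Y) coincides with the Nash profile (E1, Y).

yes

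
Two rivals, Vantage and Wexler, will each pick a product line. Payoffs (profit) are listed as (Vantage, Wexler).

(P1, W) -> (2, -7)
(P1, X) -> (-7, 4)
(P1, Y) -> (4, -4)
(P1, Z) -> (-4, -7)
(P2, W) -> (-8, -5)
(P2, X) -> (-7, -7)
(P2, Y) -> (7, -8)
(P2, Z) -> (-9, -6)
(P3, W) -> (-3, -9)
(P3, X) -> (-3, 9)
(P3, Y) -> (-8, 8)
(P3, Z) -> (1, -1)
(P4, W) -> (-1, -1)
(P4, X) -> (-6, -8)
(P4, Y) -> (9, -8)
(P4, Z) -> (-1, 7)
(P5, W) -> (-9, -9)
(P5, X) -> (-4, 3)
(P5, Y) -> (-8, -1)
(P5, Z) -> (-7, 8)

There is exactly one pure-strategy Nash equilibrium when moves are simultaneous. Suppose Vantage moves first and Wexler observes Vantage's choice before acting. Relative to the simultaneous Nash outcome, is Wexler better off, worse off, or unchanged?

worse off

Solve by backward induction (Vantage leads).
- P1 → Wexler plays X (best of -7, 4, -4, -7); Vantage gets -7.
- P2 → Wexler plays W (best of -5, -7, -8, -6); Vantage gets -8.
- P3 → Wexler plays X (best of -9, 9, 8, -1); Vantage gets -3.
- P4 → Wexler plays Z (best of -1, -8, -8, 7); Vantage gets -1.
- P5 → Wexler plays Z (best of -9, 3, -1, 8); Vantage gets -7.
Among -7, -8, -3, -1, -7, the best is -1 at P4. Subgame-perfect outcome: (P4, Z) with payoffs (-1, 7).
Now find the simultaneous Nash equilibrium.
Vantage's best replies: W→P1; X→P3; Y→P4; Z→P3.
Wexler's best replies: P1→X; P2→W; P3→X; P4→Z; P5→Z.
The unique mutual best reply is (P3, X), giving (-3, 9).
Wexler earns 7 sequentially versus 9 at the Nash outcome: worse off.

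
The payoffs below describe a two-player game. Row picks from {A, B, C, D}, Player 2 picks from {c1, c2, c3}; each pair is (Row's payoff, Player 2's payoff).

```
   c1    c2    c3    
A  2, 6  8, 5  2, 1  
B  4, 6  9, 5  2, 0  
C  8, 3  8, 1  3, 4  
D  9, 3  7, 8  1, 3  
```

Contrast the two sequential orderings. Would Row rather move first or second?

If Row leads: Player 2's best replies are A→c1, B→c1, C→c3, D→c2; Row's induced payoffs 2, 4, 3, 7; outcome (D, c2), payoffs (7, 8).
If Player 2 leads: Row's best replies are c1→D, c2→B, c3→C; Player 2's induced payoffs 3, 5, 4; outcome (B, c2), payoffs (9, 5).
Row gets 7 moving first and 9 moving second, so Row prefers to move second.

second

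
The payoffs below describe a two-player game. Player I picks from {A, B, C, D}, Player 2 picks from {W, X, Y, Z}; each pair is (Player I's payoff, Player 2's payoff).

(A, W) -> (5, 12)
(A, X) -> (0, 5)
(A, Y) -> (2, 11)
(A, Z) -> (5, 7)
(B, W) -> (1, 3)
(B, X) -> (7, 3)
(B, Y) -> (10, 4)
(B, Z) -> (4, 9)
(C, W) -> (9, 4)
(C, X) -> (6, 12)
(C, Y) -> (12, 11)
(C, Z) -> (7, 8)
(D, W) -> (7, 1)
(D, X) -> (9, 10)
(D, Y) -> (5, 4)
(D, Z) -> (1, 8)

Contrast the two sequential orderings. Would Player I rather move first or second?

If Player I leads: Player 2's best replies are A→W, B→Z, C→X, D→X; Player I's induced payoffs 5, 4, 6, 9; outcome (D, X), payoffs (9, 10).
If Player 2 leads: Player I's best replies are W→C, X→D, Y→C, Z→C; Player 2's induced payoffs 4, 10, 11, 8; outcome (C, Y), payoffs (12, 11).
Player I gets 9 moving first and 12 moving second, so Player I prefers to move second.

second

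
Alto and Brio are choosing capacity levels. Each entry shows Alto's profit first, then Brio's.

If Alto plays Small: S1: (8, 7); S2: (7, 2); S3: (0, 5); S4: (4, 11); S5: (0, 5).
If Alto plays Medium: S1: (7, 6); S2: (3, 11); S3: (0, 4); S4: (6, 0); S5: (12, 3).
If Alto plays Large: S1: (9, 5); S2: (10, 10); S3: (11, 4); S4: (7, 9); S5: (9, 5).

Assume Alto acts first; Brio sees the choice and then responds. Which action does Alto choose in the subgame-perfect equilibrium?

Large

Work backward from Brio's decision.
- Small: BR = S4, leader payoff 4.
- Medium: BR = S2, leader payoff 3.
- Large: BR = S2, leader payoff 10.
Alto's induced payoffs are 4, 3, 10, so Alto commits to Large. Subgame-perfect outcome: (Large, S2) with payoffs (10, 10).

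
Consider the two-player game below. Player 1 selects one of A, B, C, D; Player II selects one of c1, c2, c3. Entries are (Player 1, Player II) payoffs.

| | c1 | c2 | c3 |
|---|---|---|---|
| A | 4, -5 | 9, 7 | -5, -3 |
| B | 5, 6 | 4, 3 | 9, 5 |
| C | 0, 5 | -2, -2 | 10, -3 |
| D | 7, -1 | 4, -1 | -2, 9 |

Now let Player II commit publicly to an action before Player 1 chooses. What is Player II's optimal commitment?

c2

Player 1 best-responds to each possible Player II move:
- c1: BR = D, leader payoff -1.
- c2: BR = A, leader payoff 7.
- c3: BR = C, leader payoff -3.
Maximizing over -1, 7, -3, Player II chooses c2. Subgame-perfect outcome: (A, c2) with payoffs (9, 7).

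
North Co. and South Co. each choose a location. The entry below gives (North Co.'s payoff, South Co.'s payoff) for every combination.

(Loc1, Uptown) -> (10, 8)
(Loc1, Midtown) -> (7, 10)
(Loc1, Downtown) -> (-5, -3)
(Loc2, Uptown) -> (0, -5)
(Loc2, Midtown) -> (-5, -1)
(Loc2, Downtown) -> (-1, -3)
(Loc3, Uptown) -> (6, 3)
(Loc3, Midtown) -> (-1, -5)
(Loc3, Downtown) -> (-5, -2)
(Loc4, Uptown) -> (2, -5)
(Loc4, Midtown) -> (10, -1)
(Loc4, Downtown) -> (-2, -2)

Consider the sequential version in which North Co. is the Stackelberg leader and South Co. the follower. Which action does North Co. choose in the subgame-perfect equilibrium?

Loc4

Solve by backward induction (North Co. leads).
- Loc1: BR = Midtown, leader payoff 7.
- Loc2: BR = Midtown, leader payoff -5.
- Loc3: BR = Uptown, leader payoff 6.
- Loc4: BR = Midtown, leader payoff 10.
Among 7, -5, 6, 10, the best is 10 at Loc4. Subgame-perfect outcome: (Loc4, Midtown) with payoffs (10, -1).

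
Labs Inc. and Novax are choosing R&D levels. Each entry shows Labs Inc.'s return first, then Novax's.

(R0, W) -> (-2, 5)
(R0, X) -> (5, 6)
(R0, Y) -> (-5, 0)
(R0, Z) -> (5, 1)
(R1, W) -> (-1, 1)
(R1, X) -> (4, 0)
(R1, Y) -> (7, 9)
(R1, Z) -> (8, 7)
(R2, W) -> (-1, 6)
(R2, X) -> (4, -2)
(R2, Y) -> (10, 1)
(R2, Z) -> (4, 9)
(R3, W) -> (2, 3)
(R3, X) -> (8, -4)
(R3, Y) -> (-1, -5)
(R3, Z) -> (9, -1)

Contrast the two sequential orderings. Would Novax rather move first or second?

If Labs Inc. leads: Novax's best replies are R0→X, R1→Y, R2→Z, R3→W; Labs Inc.'s induced payoffs 5, 7, 4, 2; outcome (R1, Y), payoffs (7, 9).
If Novax leads: Labs Inc.'s best replies are W→R3, X→R3, Y→R2, Z→R3; Novax's induced payoffs 3, -4, 1, -1; outcome (R3, W), payoffs (2, 3).
Novax gets 3 moving first and 9 moving second, so Novax prefers to move second.

second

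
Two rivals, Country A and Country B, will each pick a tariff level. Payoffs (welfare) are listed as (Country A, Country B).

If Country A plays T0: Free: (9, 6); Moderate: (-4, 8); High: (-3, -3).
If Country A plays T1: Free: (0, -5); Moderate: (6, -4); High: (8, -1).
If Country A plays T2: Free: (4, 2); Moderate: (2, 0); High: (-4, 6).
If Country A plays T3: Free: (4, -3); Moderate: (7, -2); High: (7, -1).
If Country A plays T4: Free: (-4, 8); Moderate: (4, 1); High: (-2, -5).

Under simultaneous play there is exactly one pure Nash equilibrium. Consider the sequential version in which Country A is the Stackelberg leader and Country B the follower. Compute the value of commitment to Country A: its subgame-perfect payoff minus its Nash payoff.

Backward induction with Country A moving first.
- T0 → Country B plays Moderate (best of 6, 8, -3); Country A gets -4.
- T1 → Country B plays High (best of -5, -4, -1); Country A gets 8.
- T2 → Country B plays High (best of 2, 0, 6); Country A gets -4.
- T3 → Country B plays High (best of -3, -2, -1); Country A gets 7.
- T4 → Country B plays Free (best of 8, 1, -5); Country A gets -4.
Among -4, 8, -4, 7, -4, the best is 8 at T1. Subgame-perfect outcome: (T1, High) with payoffs (8, -1).
Under simultaneous play:
Country A's best replies: Free→T0; Moderate→T3; High→T1.
Country B's best replies: T0→Moderate; T1→High; T2→High; T3→High; T4→Free.
Only (T1, High) has each player best-responding; Nash payoffs (8, -1).
Country A's commitment gain: 8 − 8 = 0.

0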